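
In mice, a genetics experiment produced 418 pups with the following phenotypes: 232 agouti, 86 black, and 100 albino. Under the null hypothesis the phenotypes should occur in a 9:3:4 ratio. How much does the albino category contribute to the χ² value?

0.194

Under the 9:3:4 hypothesis (Σ ratio = 16, N = 418):
  agouti: 418 × 9/16 = 235.125
  black: 418 × 3/16 = 78.375
  albino: 418 × 4/16 = 104.5
Contribution of albino: (100 − 104.5)² / 104.5 = 0.1938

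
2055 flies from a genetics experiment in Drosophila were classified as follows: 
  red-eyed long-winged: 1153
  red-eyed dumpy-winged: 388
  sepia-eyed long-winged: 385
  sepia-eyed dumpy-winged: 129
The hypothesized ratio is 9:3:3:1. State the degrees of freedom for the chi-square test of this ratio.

3

A goodness-of-fit test with 4 phenotype classes has df = 4 − 1 = 3.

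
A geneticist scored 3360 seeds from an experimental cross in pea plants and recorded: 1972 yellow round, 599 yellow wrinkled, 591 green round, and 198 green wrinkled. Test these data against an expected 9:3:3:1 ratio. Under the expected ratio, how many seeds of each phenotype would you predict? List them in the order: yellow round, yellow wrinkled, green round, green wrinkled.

1890, 630, 630, 210

Under the 9:3:3:1 hypothesis (Σ ratio = 16, N = 3360):
  yellow round: 3360 × 9/16 = 1890
  yellow wrinkled: 3360 × 3/16 = 630
  green round: 3360 × 3/16 = 630
  green wrinkled: 3360 × 1/16 = 210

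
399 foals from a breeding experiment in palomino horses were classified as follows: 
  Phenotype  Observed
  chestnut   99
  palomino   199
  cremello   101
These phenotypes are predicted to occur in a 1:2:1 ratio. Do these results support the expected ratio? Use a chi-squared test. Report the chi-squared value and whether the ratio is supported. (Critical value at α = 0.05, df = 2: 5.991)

Under the 1:2:1 hypothesis (Σ ratio = 4, N = 399):
  chestnut: 399 × 1/4 = 99.75
  palomino: 399 × 2/4 = 199.5
  cremello: 399 × 1/4 = 99.75
χ² = Σ (O − E)² / E
  chestnut: (99 − 99.75)² / 99.75 = 0.0056
  palomino: (199 − 199.5)² / 199.5 = 0.0013
  cremello: (101 − 99.75)² / 99.75 = 0.0157
χ² = 0.0056 + 0.0013 + 0.0157 = 0.0226 ≈ 0.023
Degrees of freedom = 3 − 1 = 2; critical value at α = 0.05 is 5.991.
Since 0.023 < 5.991, we fail to reject the null hypothesis — the data are consistent with the 1:2:1 ratio.

0.023; consistent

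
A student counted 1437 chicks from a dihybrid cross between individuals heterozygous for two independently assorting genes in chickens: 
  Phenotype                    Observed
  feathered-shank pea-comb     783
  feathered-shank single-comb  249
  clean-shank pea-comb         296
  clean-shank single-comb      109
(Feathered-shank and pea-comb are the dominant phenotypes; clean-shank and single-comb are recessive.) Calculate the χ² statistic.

9.061

A dihybrid F₂ with independent assortment and complete dominance at both loci gives a 9:3:3:1 phenotypic ratio.
Expected counts for N = 1437 under a 9:3:3:1 ratio (total parts = 16):
  feathered-shank pea-comb: 1437 × 9/16 = 808.3125
  feathered-shank single-comb: 1437 × 3/16 = 269.4375
  clean-shank pea-comb: 1437 × 3/16 = 269.4375
  clean-shank single-comb: 1437 × 1/16 = 89.8125
χ² = Σ (O − E)² / E
  feathered-shank pea-comb: (783 − 808.3125)² / 808.3125 = 0.7927
  feathered-shank single-comb: (249 − 269.4375)² / 269.4375 = 1.5502
  clean-shank pea-comb: (296 − 269.4375)² / 269.4375 = 2.6187
  clean-shank single-comb: (109 − 89.8125)² / 89.8125 = 4.0992
χ² = 0.7927 + 1.5502 + 2.6187 + 4.0992 = 9.0608 ≈ 9.061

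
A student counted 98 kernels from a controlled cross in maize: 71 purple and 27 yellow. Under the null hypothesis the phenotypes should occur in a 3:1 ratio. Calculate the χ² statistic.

0.340

The 3:1 ratio has 4 parts, so with N = 98 the expected counts are:
  purple: 98 × 3/4 = 73.5
  yellow: 98 × 1/4 = 24.5
χ² = Σ (O − E)² / E
  purple: (71 − 73.5)² / 73.5 = 0.0850
  yellow: (27 − 24.5)² / 24.5 = 0.2551
χ² = 0.0850 + 0.2551 = 0.3401 ≈ 0.340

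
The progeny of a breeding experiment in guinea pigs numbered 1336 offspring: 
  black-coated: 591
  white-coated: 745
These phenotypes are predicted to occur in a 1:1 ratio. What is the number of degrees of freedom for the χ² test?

1

A goodness-of-fit test with 2 phenotype classes has df = 2 − 1 = 1.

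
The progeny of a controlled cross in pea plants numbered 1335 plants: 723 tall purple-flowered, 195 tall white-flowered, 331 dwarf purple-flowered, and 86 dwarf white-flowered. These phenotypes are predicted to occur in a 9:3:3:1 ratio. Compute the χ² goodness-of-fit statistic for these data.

39.350

Total ratio parts = 16. Expected numbers out of 1335:
  tall purple-flowered: 1335 × 9/16 = 750.9375
  tall white-flowered: 1335 × 3/16 = 250.3125
  dwarf purple-flowered: 1335 × 3/16 = 250.3125
  dwarf white-flowered: 1335 × 1/16 = 83.4375
χ² = Σ (O − E)² / E
  tall purple-flowered: (723 − 750.9375)² / 750.9375 = 1.0394
  tall white-flowered: (195 − 250.3125)² / 250.3125 = 12.2226
  dwarf purple-flowered: (331 − 250.3125)² / 250.3125 = 26.0094
  dwarf white-flowered: (86 − 83.4375)² / 83.4375 = 0.0787
χ² = 1.0394 + 12.2226 + 26.0094 + 0.0787 = 39.3501 ≈ 39.350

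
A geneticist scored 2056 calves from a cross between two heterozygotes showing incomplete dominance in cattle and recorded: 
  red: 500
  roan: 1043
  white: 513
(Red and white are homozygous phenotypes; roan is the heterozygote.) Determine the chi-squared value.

With incomplete dominance, a heterozygote × heterozygote cross gives a 1:2:1 phenotypic ratio.
The 1:2:1 ratio has 4 parts, so with N = 2056 the expected counts are:
  red: 2056 × 1/4 = 514
  roan: 2056 × 2/4 = 1028
  white: 2056 × 1/4 = 514
χ² = Σ (O − E)² / E
  red: (500 − 514)² / 514 = 0.3813
  roan: (1043 − 1028)² / 1028 = 0.2189
  white: (513 − 514)² / 514 = 0.0019
χ² = 0.3813 + 0.2189 + 0.0019 = 0.6021 ≈ 0.602

0.602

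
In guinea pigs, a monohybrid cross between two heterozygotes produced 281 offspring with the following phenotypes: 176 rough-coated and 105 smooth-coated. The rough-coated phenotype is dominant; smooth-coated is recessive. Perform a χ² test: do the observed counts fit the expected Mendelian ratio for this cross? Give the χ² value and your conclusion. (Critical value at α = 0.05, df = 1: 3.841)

For a monohybrid cross between heterozygotes with complete dominance, the expected phenotypic ratio is 3:1.
Under the 3:1 hypothesis (Σ ratio = 4, N = 281):
  rough-coated: 281 × 3/4 = 210.75
  smooth-coated: 281 × 1/4 = 70.25
χ² = Σ (O − E)² / E
  rough-coated: (176 − 210.75)² / 210.75 = 5.7298
  smooth-coated: (105 − 70.25)² / 70.25 = 17.1895
χ² = 5.7298 + 17.1895 = 22.9193 ≈ 22.919
Degrees of freedom = 2 − 1 = 1; critical value at α = 0.05 is 3.841.
Since 22.919 > 3.841, we reject the null hypothesis — the data do not fit the 3:1 ratio.

22.919; not consistent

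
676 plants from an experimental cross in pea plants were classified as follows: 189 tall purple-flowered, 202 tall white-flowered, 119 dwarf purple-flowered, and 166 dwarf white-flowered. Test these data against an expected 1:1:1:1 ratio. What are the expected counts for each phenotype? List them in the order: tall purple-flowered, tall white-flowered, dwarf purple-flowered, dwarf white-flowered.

Expected counts for N = 676 under a 1:1:1:1 ratio (total parts = 4):
  tall purple-flowered: 676 × 1/4 = 169
  tall white-flowered: 676 × 1/4 = 169
  dwarf purple-flowered: 676 × 1/4 = 169
  dwarf white-flowered: 676 × 1/4 = 169

169, 169, 169, 169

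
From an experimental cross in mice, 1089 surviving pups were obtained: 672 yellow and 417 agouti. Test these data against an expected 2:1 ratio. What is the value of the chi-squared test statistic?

The 2:1 ratio has 3 parts, so with N = 1089 the expected counts are:
  yellow: 1089 × 2/3 = 726
  agouti: 1089 × 1/3 = 363
χ² = Σ (O − E)² / E
  yellow: (672 − 726)² / 726 = 4.0165
  agouti: (417 − 363)² / 363 = 8.0331
χ² = 4.0165 + 8.0331 = 12.0496 ≈ 12.050

12.050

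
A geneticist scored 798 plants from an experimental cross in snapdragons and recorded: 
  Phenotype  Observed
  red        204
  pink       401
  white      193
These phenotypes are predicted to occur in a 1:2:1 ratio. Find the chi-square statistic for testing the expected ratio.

0.323

Total ratio parts = 4. Expected numbers out of 798:
  red: 798 × 1/4 = 199.5
  pink: 798 × 2/4 = 399
  white: 798 × 1/4 = 199.5
χ² = Σ (O − E)² / E
  red: (204 − 199.5)² / 199.5 = 0.1015
  pink: (401 − 399)² / 399 = 0.0100
  white: (193 − 199.5)² / 199.5 = 0.2118
χ² = 0.1015 + 0.0100 + 0.2118 = 0.3233 ≈ 0.323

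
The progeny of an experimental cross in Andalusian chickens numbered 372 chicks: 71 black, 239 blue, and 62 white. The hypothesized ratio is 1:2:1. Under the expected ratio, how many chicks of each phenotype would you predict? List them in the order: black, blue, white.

Expected counts for N = 372 under a 1:2:1 ratio (total parts = 4):
  black: 372 × 1/4 = 93
  blue: 372 × 2/4 = 186
  white: 372 × 1/4 = 93

93, 186, 93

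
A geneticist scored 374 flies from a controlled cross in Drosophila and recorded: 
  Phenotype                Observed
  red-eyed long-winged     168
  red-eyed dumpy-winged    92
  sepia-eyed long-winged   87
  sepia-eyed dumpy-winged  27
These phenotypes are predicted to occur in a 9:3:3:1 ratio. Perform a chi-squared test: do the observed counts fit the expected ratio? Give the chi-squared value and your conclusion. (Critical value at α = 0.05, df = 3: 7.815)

The 9:3:3:1 ratio has 16 parts, so with N = 374 the expected counts are:
  red-eyed long-winged: 374 × 9/16 = 210.375
  red-eyed dumpy-winged: 374 × 3/16 = 70.125
  sepia-eyed long-winged: 374 × 3/16 = 70.125
  sepia-eyed dumpy-winged: 374 × 1/16 = 23.375
χ² = Σ (O − E)² / E
  red-eyed long-winged: (168 − 210.375)² / 210.375 = 8.5354
  red-eyed dumpy-winged: (92 − 70.125)² / 70.125 = 6.8238
  sepia-eyed long-winged: (87 − 70.125)² / 70.125 = 4.0608
  sepia-eyed dumpy-winged: (27 − 23.375)² / 23.375 = 0.5622
χ² = 8.5354 + 6.8238 + 4.0608 + 0.5622 = 19.9822 ≈ 19.982
Degrees of freedom = 4 − 1 = 3; critical value at α = 0.05 is 7.815.
Since 19.982 > 7.815, we reject the null hypothesis — the data do not fit the 9:3:3:1 ratio.

19.982; not consistent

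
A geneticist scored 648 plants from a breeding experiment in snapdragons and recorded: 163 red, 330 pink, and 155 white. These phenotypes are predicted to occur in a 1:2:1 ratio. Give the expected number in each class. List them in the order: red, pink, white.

162, 324, 162

Total ratio parts = 4. Expected numbers out of 648:
  red: 648 × 1/4 = 162
  pink: 648 × 2/4 = 324
  white: 648 × 1/4 = 162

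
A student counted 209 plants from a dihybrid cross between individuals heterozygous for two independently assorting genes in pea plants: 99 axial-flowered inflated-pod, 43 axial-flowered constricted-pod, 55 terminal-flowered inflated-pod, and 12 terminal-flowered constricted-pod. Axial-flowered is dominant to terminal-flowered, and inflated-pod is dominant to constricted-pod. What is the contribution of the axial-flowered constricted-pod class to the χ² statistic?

0.371

A dihybrid F₂ with independent assortment and complete dominance at both loci gives a 9:3:3:1 phenotypic ratio.
Expected counts for N = 209 under a 9:3:3:1 ratio (total parts = 16):
  axial-flowered inflated-pod: 209 × 9/16 = 117.5625
  axial-flowered constricted-pod: 209 × 3/16 = 39.1875
  terminal-flowered inflated-pod: 209 × 3/16 = 39.1875
  terminal-flowered constricted-pod: 209 × 1/16 = 13.0625
Contribution of axial-flowered constricted-pod: (43 − 39.1875)² / 39.1875 = 0.3709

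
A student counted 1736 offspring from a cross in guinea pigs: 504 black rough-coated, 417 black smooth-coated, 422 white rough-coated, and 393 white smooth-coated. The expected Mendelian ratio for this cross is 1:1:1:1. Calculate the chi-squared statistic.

The 1:1:1:1 ratio has 4 parts, so with N = 1736 the expected counts are:
  black rough-coated: 1736 × 1/4 = 434
  black smooth-coated: 1736 × 1/4 = 434
  white rough-coated: 1736 × 1/4 = 434
  white smooth-coated: 1736 × 1/4 = 434
χ² = Σ (O − E)² / E
  black rough-coated: (504 − 434)² / 434 = 11.2903
  black smooth-coated: (417 − 434)² / 434 = 0.6659
  white rough-coated: (422 − 434)² / 434 = 0.3318
  white smooth-coated: (393 − 434)² / 434 = 3.8733
χ² = 11.2903 + 0.6659 + 0.3318 + 3.8733 = 16.1613 ≈ 16.161

16.161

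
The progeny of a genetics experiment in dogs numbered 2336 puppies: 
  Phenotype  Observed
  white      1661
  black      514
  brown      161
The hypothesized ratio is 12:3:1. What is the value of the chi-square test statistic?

Expected counts for N = 2336 under a 12:3:1 ratio (total parts = 16):
  white: 2336 × 12/16 = 1752
  black: 2336 × 3/16 = 438
  brown: 2336 × 1/16 = 146
χ² = Σ (O − E)² / E
  white: (1661 − 1752)² / 1752 = 4.7266
  black: (514 − 438)² / 438 = 13.1872
  brown: (161 − 146)² / 146 = 1.5411
χ² = 4.7266 + 13.1872 + 1.5411 = 19.4549 ≈ 19.455

19.455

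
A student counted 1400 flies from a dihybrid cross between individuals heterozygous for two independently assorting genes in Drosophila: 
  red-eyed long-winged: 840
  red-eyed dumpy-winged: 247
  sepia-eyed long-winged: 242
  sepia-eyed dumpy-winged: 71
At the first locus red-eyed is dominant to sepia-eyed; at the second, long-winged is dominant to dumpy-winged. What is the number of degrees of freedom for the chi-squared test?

A dihybrid F₂ with independent assortment and complete dominance at both loci gives a 9:3:3:1 phenotypic ratio.
A goodness-of-fit test with 4 phenotype classes has df = 4 − 1 = 3.

3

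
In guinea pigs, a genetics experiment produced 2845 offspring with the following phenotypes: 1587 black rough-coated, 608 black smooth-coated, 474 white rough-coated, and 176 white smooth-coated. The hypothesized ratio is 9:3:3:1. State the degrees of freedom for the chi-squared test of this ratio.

A goodness-of-fit test with 4 phenotype classes has df = 4 − 1 = 3.

3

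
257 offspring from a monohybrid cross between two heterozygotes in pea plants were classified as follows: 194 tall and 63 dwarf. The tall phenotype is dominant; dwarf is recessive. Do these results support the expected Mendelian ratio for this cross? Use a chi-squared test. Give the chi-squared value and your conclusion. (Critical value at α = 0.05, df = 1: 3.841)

0.032; consistent

For a monohybrid cross between heterozygotes with complete dominance, the expected phenotypic ratio is 3:1.
Under the 3:1 hypothesis (Σ ratio = 4, N = 257):
  tall: 257 × 3/4 = 192.75
  dwarf: 257 × 1/4 = 64.25
χ² = Σ (O − E)² / E
  tall: (194 − 192.75)² / 192.75 = 0.0081
  dwarf: (63 − 64.25)² / 64.25 = 0.0243
χ² = 0.0081 + 0.0243 = 0.0324 ≈ 0.032
Degrees of freedom = 2 − 1 = 1; critical value at α = 0.05 is 3.841.
Since 0.032 < 3.841, we fail to reject the null hypothesis — the data are consistent with the 3:1 ratio.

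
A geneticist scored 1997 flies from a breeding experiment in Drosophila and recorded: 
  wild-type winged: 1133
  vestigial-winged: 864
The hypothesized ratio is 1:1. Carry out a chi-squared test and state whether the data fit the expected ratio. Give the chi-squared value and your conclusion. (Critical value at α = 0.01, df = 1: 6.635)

Under the 1:1 hypothesis (Σ ratio = 2, N = 1997):
  wild-type winged: 1997 × 1/2 = 998.5
  vestigial-winged: 1997 × 1/2 = 998.5
χ² = Σ (O − E)² / E
  wild-type winged: (1133 − 998.5)² / 998.5 = 18.1174
  vestigial-winged: (864 − 998.5)² / 998.5 = 18.1174
χ² = 18.1174 + 18.1174 = 36.2348 ≈ 36.235
Degrees of freedom = 2 − 1 = 1; critical value at α = 0.01 is 6.635.
Since 36.235 > 6.635, we reject the null hypothesis — the data do not fit the 1:1 ratio.

36.235; not consistent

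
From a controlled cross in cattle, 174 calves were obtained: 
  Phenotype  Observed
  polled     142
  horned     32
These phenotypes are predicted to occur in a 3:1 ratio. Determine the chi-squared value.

4.054

Under the 3:1 hypothesis (Σ ratio = 4, N = 174):
  polled: 174 × 3/4 = 130.5
  horned: 174 × 1/4 = 43.5
χ² = Σ (O − E)² / E
  polled: (142 − 130.5)² / 130.5 = 1.0134
  horned: (32 − 43.5)² / 43.5 = 3.0402
χ² = 1.0134 + 3.0402 = 4.0536 ≈ 4.054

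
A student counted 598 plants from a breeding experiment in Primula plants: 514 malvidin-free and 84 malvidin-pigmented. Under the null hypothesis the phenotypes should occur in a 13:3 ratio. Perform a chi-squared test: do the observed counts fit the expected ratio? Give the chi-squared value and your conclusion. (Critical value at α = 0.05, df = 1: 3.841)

8.683; not consistent

Under the 13:3 hypothesis (Σ ratio = 16, N = 598):
  malvidin-free: 598 × 13/16 = 485.875
  malvidin-pigmented: 598 × 3/16 = 112.125
χ² = Σ (O − E)² / E
  malvidin-free: (514 − 485.875)² / 485.875 = 1.6280
  malvidin-pigmented: (84 − 112.125)² / 112.125 = 7.0548
χ² = 1.6280 + 7.0548 = 8.6828 ≈ 8.683
Degrees of freedom = 2 − 1 = 1; critical value at α = 0.05 is 3.841.
Since 8.683 > 3.841, we reject the null hypothesis — the data do not fit the 13:3 ratio.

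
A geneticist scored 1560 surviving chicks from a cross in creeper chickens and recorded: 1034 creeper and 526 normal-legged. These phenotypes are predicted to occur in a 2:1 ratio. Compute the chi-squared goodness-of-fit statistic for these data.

The 2:1 ratio has 3 parts, so with N = 1560 the expected counts are:
  creeper: 1560 × 2/3 = 1040
  normal-legged: 1560 × 1/3 = 520
χ² = Σ (O − E)² / E
  creeper: (1034 − 1040)² / 1040 = 0.0346
  normal-legged: (526 − 520)² / 520 = 0.0692
χ² = 0.0346 + 0.0692 = 0.1038 ≈ 0.104

0.104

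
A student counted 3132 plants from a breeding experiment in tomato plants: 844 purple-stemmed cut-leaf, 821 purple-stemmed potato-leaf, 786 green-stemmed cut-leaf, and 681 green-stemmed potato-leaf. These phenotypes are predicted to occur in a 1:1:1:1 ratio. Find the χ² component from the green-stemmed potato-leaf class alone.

Expected counts for N = 3132 under a 1:1:1:1 ratio (total parts = 4):
  purple-stemmed cut-leaf: 3132 × 1/4 = 783
  purple-stemmed potato-leaf: 3132 × 1/4 = 783
  green-stemmed cut-leaf: 3132 × 1/4 = 783
  green-stemmed potato-leaf: 3132 × 1/4 = 783
Contribution of green-stemmed potato-leaf: (681 − 783)² / 783 = 13.2874

13.287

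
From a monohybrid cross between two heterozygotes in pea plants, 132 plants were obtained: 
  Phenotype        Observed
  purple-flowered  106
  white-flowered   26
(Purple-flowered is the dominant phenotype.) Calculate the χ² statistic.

For a monohybrid cross between heterozygotes with complete dominance, the expected phenotypic ratio is 3:1.
Total ratio parts = 4. Expected numbers out of 132:
  purple-flowered: 132 × 3/4 = 99
  white-flowered: 132 × 1/4 = 33
χ² = Σ (O − E)² / E
  purple-flowered: (106 − 99)² / 99 = 0.4949
  white-flowered: (26 − 33)² / 33 = 1.4848
χ² = 0.4949 + 1.4848 = 1.9797 ≈ 1.980

1.980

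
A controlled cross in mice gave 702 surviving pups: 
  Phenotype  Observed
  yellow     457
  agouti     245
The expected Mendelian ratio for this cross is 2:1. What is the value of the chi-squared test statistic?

Total ratio parts = 3. Expected numbers out of 702:
  yellow: 702 × 2/3 = 468
  agouti: 702 × 1/3 = 234
χ² = Σ (O − E)² / E
  yellow: (457 − 468)² / 468 = 0.2585
  agouti: (245 − 234)² / 234 = 0.5171
χ² = 0.2585 + 0.5171 = 0.7756 ≈ 0.776

0.776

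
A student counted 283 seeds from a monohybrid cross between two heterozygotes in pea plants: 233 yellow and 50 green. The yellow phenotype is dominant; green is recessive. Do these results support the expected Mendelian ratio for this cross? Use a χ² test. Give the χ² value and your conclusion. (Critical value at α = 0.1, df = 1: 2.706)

For a monohybrid cross between heterozygotes with complete dominance, the expected phenotypic ratio is 3:1.
Expected counts for N = 283 under a 3:1 ratio (total parts = 4):
  yellow: 283 × 3/4 = 212.25
  green: 283 × 1/4 = 70.75
χ² = Σ (O − E)² / E
  yellow: (233 − 212.25)² / 212.25 = 2.0286
  green: (50 − 70.75)² / 70.75 = 6.0857
χ² = 2.0286 + 6.0857 = 8.1143 ≈ 8.114
Degrees of freedom = 2 − 1 = 1; critical value at α = 0.1 is 2.706.
Since 8.114 > 2.706, we reject the null hypothesis — the data do not fit the 3:1 ratio.

8.114; not consistent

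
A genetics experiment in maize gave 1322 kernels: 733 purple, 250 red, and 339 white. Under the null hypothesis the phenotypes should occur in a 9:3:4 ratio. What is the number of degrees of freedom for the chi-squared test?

A goodness-of-fit test with 3 phenotype classes has df = 3 − 1 = 2.

2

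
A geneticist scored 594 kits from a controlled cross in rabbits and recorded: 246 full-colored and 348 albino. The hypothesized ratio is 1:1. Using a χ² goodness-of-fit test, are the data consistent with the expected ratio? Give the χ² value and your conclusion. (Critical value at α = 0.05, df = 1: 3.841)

17.515; not consistent

Under the 1:1 hypothesis (Σ ratio = 2, N = 594):
  full-colored: 594 × 1/2 = 297
  albino: 594 × 1/2 = 297
χ² = Σ (O − E)² / E
  full-colored: (246 − 297)² / 297 = 8.7576
  albino: (348 − 297)² / 297 = 8.7576
χ² = 8.7576 + 8.7576 = 17.5152 ≈ 17.515
Degrees of freedom = 2 − 1 = 1; critical value at α = 0.05 is 3.841.
Since 17.515 > 3.841, we reject the null hypothesis — the data do not fit the 1:1 ratio.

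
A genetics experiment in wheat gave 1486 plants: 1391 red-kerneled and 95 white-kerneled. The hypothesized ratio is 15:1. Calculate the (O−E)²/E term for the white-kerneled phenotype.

The 15:1 ratio has 16 parts, so with N = 1486 the expected counts are:
  red-kerneled: 1486 × 15/16 = 1393.125
  white-kerneled: 1486 × 1/16 = 92.875
Contribution of white-kerneled: (95 − 92.875)² / 92.875 = 0.0486

0.049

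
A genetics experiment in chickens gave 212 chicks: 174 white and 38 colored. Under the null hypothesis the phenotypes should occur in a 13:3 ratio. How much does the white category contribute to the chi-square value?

0.018

Expected counts for N = 212 under a 13:3 ratio (total parts = 16):
  white: 212 × 13/16 = 172.25
  colored: 212 × 3/16 = 39.75
Contribution of white: (174 − 172.25)² / 172.25 = 0.0178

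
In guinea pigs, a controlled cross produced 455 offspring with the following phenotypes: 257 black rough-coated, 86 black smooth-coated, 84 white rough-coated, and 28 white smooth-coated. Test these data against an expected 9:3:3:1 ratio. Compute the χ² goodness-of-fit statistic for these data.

Under the 9:3:3:1 hypothesis (Σ ratio = 16, N = 455):
  black rough-coated: 455 × 9/16 = 255.9375
  black smooth-coated: 455 × 3/16 = 85.3125
  white rough-coated: 455 × 3/16 = 85.3125
  white smooth-coated: 455 × 1/16 = 28.4375
χ² = Σ (O − E)² / E
  black rough-coated: (257 − 255.9375)² / 255.9375 = 0.0044
  black smooth-coated: (86 − 85.3125)² / 85.3125 = 0.0055
  white rough-coated: (84 − 85.3125)² / 85.3125 = 0.0202
  white smooth-coated: (28 − 28.4375)² / 28.4375 = 0.0067
χ² = 0.0044 + 0.0055 + 0.0202 + 0.0067 = 0.0368 ≈ 0.037

0.037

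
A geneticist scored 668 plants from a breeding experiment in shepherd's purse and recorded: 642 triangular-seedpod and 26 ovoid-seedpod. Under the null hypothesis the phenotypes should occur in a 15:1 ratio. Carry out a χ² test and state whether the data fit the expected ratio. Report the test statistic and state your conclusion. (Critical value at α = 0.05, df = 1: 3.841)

The 15:1 ratio has 16 parts, so with N = 668 the expected counts are:
  triangular-seedpod: 668 × 15/16 = 626.25
  ovoid-seedpod: 668 × 1/16 = 41.75
χ² = Σ (O − E)² / E
  triangular-seedpod: (642 − 626.25)² / 626.25 = 0.3961
  ovoid-seedpod: (26 − 41.75)² / 41.75 = 5.9416
χ² = 0.3961 + 5.9416 = 6.3377 ≈ 6.338
Degrees of freedom = 2 − 1 = 1; critical value at α = 0.05 is 3.841.
Since 6.338 > 3.841, we reject the null hypothesis — the data do not fit the 15:1 ratio.

6.338; not consistent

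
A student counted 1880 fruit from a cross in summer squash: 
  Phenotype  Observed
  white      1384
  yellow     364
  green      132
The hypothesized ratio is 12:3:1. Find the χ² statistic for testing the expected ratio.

Expected counts for N = 1880 under a 12:3:1 ratio (total parts = 16):
  white: 1880 × 12/16 = 1410
  yellow: 1880 × 3/16 = 352.5
  green: 1880 × 1/16 = 117.5
χ² = Σ (O − E)² / E
  white: (1384 − 1410)² / 1410 = 0.4794
  yellow: (364 − 352.5)² / 352.5 = 0.3752
  green: (132 − 117.5)² / 117.5 = 1.7894
χ² = 0.4794 + 0.3752 + 1.7894 = 2.644

2.644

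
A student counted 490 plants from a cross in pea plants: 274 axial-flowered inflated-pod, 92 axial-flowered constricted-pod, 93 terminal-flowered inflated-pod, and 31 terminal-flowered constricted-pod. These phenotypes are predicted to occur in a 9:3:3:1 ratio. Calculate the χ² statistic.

Expected counts for N = 490 under a 9:3:3:1 ratio (total parts = 16):
  axial-flowered inflated-pod: 490 × 9/16 = 275.625
  axial-flowered constricted-pod: 490 × 3/16 = 91.875
  terminal-flowered inflated-pod: 490 × 3/16 = 91.875
  terminal-flowered constricted-pod: 490 × 1/16 = 30.625
χ² = Σ (O − E)² / E
  axial-flowered inflated-pod: (274 − 275.625)² / 275.625 = 0.0096
  axial-flowered constricted-pod: (92 − 91.875)² / 91.875 = 0.0002
  terminal-flowered inflated-pod: (93 − 91.875)² / 91.875 = 0.0138
  terminal-flowered constricted-pod: (31 − 30.625)² / 30.625 = 0.0046
χ² = 0.0096 + 0.0002 + 0.0138 + 0.0046 = 0.0282 ≈ 0.028

0.028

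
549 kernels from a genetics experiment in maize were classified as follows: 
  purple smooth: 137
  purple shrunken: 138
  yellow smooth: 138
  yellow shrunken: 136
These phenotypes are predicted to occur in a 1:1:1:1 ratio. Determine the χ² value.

0.020

Under the 1:1:1:1 hypothesis (Σ ratio = 4, N = 549):
  purple smooth: 549 × 1/4 = 137.25
  purple shrunken: 549 × 1/4 = 137.25
  yellow smooth: 549 × 1/4 = 137.25
  yellow shrunken: 549 × 1/4 = 137.25
χ² = Σ (O − E)² / E
  purple smooth: (137 − 137.25)² / 137.25 = 0.0005
  purple shrunken: (138 − 137.25)² / 137.25 = 0.0041
  yellow smooth: (138 − 137.25)² / 137.25 = 0.0041
  yellow shrunken: (136 − 137.25)² / 137.25 = 0.0114
χ² = 0.0005 + 0.0041 + 0.0041 + 0.0114 = 0.0201 ≈ 0.020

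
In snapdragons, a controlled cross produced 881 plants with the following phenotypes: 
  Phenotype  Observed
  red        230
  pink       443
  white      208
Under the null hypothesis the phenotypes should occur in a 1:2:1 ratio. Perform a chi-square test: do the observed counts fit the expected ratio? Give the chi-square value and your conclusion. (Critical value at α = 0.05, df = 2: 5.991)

Under the 1:2:1 hypothesis (Σ ratio = 4, N = 881):
  red: 881 × 1/4 = 220.25
  pink: 881 × 2/4 = 440.5
  white: 881 × 1/4 = 220.25
χ² = Σ (O − E)² / E
  red: (230 − 220.25)² / 220.25 = 0.4316
  pink: (443 − 440.5)² / 440.5 = 0.0142
  white: (208 − 220.25)² / 220.25 = 0.6813
χ² = 0.4316 + 0.0142 + 0.6813 = 1.1271 ≈ 1.127
Degrees of freedom = 3 − 1 = 2; critical value at α = 0.05 is 5.991.
Since 1.127 < 5.991, we fail to reject the null hypothesis — the data are consistent with the 1:2:1 ratio.

1.127; consistent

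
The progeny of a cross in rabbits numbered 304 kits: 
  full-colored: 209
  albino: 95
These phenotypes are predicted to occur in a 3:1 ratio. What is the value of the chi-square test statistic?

6.333

Under the 3:1 hypothesis (Σ ratio = 4, N = 304):
  full-colored: 304 × 3/4 = 228
  albino: 304 × 1/4 = 76
χ² = Σ (O − E)² / E
  full-colored: (209 − 228)² / 228 = 1.5833
  albino: (95 − 76)² / 76 = 4.7500
χ² = 1.5833 + 4.7500 = 6.3333 ≈ 6.333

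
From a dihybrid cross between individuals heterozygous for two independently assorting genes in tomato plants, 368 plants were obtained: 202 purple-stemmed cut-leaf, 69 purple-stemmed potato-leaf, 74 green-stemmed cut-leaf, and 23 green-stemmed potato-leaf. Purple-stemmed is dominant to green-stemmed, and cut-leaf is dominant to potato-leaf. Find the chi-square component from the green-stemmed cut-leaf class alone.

A dihybrid F₂ with independent assortment and complete dominance at both loci gives a 9:3:3:1 phenotypic ratio.
Expected counts for N = 368 under a 9:3:3:1 ratio (total parts = 16):
  purple-stemmed cut-leaf: 368 × 9/16 = 207
  purple-stemmed potato-leaf: 368 × 3/16 = 69
  green-stemmed cut-leaf: 368 × 3/16 = 69
  green-stemmed potato-leaf: 368 × 1/16 = 23
Contribution of green-stemmed cut-leaf: (74 − 69)² / 69 = 0.3623

0.362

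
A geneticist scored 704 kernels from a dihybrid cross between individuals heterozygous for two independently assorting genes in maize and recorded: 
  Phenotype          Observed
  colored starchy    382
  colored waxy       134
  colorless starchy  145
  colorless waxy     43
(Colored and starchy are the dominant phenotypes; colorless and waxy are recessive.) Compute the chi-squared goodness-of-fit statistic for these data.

A dihybrid F₂ with independent assortment and complete dominance at both loci gives a 9:3:3:1 phenotypic ratio.
Total ratio parts = 16. Expected numbers out of 704:
  colored starchy: 704 × 9/16 = 396
  colored waxy: 704 × 3/16 = 132
  colorless starchy: 704 × 3/16 = 132
  colorless waxy: 704 × 1/16 = 44
χ² = Σ (O − E)² / E
  colored starchy: (382 − 396)² / 396 = 0.4949
  colored waxy: (134 − 132)² / 132 = 0.0303
  colorless starchy: (145 − 132)² / 132 = 1.2803
  colorless waxy: (43 − 44)² / 44 = 0.0227
χ² = 0.4949 + 0.0303 + 1.2803 + 0.0227 = 1.8282 ≈ 1.828

1.828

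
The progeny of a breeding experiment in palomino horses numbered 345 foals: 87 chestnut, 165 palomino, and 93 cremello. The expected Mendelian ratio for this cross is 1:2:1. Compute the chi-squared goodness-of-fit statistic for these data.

Under the 1:2:1 hypothesis (Σ ratio = 4, N = 345):
  chestnut: 345 × 1/4 = 86.25
  palomino: 345 × 2/4 = 172.5
  cremello: 345 × 1/4 = 86.25
χ² = Σ (O − E)² / E
  chestnut: (87 − 86.25)² / 86.25 = 0.0065
  palomino: (165 − 172.5)² / 172.5 = 0.3261
  cremello: (93 − 86.25)² / 86.25 = 0.5283
χ² = 0.0065 + 0.3261 + 0.5283 = 0.8609 ≈ 0.861

0.861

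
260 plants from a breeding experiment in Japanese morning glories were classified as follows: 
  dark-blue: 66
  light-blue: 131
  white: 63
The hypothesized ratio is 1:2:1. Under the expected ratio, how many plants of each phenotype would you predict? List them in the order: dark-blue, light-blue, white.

Total ratio parts = 4. Expected numbers out of 260:
  dark-blue: 260 × 1/4 = 65
  light-blue: 260 × 2/4 = 130
  white: 260 × 1/4 = 65

65, 130, 65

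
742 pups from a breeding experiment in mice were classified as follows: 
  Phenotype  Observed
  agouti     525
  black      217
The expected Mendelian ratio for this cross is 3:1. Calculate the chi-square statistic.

Expected counts for N = 742 under a 3:1 ratio (total parts = 4):
  agouti: 742 × 3/4 = 556.5
  black: 742 × 1/4 = 185.5
χ² = Σ (O − E)² / E
  agouti: (525 − 556.5)² / 556.5 = 1.7830
  black: (217 − 185.5)² / 185.5 = 5.3491
χ² = 1.7830 + 5.3491 = 7.1321 ≈ 7.132

7.132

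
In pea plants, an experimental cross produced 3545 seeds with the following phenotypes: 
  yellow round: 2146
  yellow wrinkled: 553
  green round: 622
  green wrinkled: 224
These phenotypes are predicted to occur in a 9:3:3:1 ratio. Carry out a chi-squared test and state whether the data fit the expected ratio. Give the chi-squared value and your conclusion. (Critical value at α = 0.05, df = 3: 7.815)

Under the 9:3:3:1 hypothesis (Σ ratio = 16, N = 3545):
  yellow round: 3545 × 9/16 = 1994.0625
  yellow wrinkled: 3545 × 3/16 = 664.6875
  green round: 3545 × 3/16 = 664.6875
  green wrinkled: 3545 × 1/16 = 221.5625
χ² = Σ (O − E)² / E
  yellow round: (2146 − 1994.0625)² / 1994.0625 = 11.5769
  yellow wrinkled: (553 − 664.6875)² / 664.6875 = 18.7669
  green round: (622 − 664.6875)² / 664.6875 = 2.7415
  green wrinkled: (224 − 221.5625)² / 221.5625 = 0.0268
χ² = 11.5769 + 18.7669 + 2.7415 + 0.0268 = 33.1121 ≈ 33.112
Degrees of freedom = 4 − 1 = 3; critical value at α = 0.05 is 7.815.
Since 33.112 > 7.815, we reject the null hypothesis — the data do not fit the 9:3:3:1 ratio.

33.112; not consistent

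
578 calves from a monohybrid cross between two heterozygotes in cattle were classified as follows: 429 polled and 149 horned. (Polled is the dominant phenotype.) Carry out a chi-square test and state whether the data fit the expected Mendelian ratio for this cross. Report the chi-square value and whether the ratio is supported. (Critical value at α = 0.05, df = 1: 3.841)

For a monohybrid cross between heterozygotes with complete dominance, the expected phenotypic ratio is 3:1.
Under the 3:1 hypothesis (Σ ratio = 4, N = 578):
  polled: 578 × 3/4 = 433.5
  horned: 578 × 1/4 = 144.5
χ² = Σ (O − E)² / E
  polled: (429 − 433.5)² / 433.5 = 0.0467
  horned: (149 − 144.5)² / 144.5 = 0.1401
χ² = 0.0467 + 0.1401 = 0.1868 ≈ 0.187
Degrees of freedom = 2 − 1 = 1; critical value at α = 0.05 is 3.841.
Since 0.187 < 3.841, we fail to reject the null hypothesis — the data are consistent with the 3:1 ratio.

0.187; consistent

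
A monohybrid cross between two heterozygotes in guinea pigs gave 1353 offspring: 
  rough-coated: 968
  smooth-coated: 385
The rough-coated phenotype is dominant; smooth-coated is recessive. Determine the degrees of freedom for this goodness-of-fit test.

1

For a monohybrid cross between heterozygotes with complete dominance, the expected phenotypic ratio is 3:1.
A goodness-of-fit test with 2 phenotype classes has df = 2 − 1 = 1.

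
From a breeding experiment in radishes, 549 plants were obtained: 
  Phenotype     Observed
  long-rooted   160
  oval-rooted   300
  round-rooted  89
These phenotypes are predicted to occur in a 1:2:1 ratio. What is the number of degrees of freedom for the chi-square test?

A goodness-of-fit test with 3 phenotype classes has df = 3 − 1 = 2.

2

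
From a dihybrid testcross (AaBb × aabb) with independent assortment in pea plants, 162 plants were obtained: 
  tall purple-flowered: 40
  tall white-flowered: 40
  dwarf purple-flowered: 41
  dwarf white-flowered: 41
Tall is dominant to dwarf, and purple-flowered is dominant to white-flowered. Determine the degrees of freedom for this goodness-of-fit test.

A dihybrid testcross with independent assortment gives a 1:1:1:1 ratio.
A goodness-of-fit test with 4 phenotype classes has df = 4 − 1 = 3.

3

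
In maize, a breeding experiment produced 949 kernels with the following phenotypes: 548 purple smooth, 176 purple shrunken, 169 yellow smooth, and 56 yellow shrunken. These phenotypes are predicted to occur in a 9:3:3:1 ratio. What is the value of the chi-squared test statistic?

Total ratio parts = 16. Expected numbers out of 949:
  purple smooth: 949 × 9/16 = 533.8125
  purple shrunken: 949 × 3/16 = 177.9375
  yellow smooth: 949 × 3/16 = 177.9375
  yellow shrunken: 949 × 1/16 = 59.3125
χ² = Σ (O − E)² / E
  purple smooth: (548 − 533.8125)² / 533.8125 = 0.3771
  purple shrunken: (176 − 177.9375)² / 177.9375 = 0.0211
  yellow smooth: (169 − 177.9375)² / 177.9375 = 0.4489
  yellow shrunken: (56 − 59.3125)² / 59.3125 = 0.1850
χ² = 0.3771 + 0.0211 + 0.4489 + 0.1850 = 1.0321 ≈ 1.032

1.032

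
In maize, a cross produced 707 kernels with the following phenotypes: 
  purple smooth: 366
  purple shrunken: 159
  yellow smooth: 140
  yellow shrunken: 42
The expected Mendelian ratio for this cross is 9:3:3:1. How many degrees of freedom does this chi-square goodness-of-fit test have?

3

A goodness-of-fit test with 4 phenotype classes has df = 4 − 1 = 3.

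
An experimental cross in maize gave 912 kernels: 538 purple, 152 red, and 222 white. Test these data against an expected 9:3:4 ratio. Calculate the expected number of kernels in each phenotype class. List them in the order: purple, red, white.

The 9:3:4 ratio has 16 parts, so with N = 912 the expected counts are:
  purple: 912 × 9/16 = 513
  red: 912 × 3/16 = 171
  white: 912 × 4/16 = 228

513, 171, 228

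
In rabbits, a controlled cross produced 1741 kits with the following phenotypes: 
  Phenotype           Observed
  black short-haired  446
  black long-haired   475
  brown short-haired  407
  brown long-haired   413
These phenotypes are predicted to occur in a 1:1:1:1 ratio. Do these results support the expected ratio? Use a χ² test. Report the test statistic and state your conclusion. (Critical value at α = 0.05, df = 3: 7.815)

Expected counts for N = 1741 under a 1:1:1:1 ratio (total parts = 4):
  black short-haired: 1741 × 1/4 = 435.25
  black long-haired: 1741 × 1/4 = 435.25
  brown short-haired: 1741 × 1/4 = 435.25
  brown long-haired: 1741 × 1/4 = 435.25
χ² = Σ (O − E)² / E
  black short-haired: (446 − 435.25)² / 435.25 = 0.2655
  black long-haired: (475 − 435.25)² / 435.25 = 3.6302
  brown short-haired: (407 − 435.25)² / 435.25 = 1.8336
  brown long-haired: (413 − 435.25)² / 435.25 = 1.1374
χ² = 0.2655 + 3.6302 + 1.8336 + 1.1374 = 6.8667 ≈ 6.867
Degrees of freedom = 4 − 1 = 3; critical value at α = 0.05 is 7.815.
Since 6.867 < 7.815, we fail to reject the null hypothesis — the data are consistent with the 1:1:1:1 ratio.

6.867; consistent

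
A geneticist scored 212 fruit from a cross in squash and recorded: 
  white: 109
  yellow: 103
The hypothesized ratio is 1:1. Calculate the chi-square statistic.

0.170

Expected counts for N = 212 under a 1:1 ratio (total parts = 2):
  white: 212 × 1/2 = 106
  yellow: 212 × 1/2 = 106
χ² = Σ (O − E)² / E
  white: (109 − 106)² / 106 = 0.0849
  yellow: (103 − 106)² / 106 = 0.0849
χ² = 0.0849 + 0.0849 = 0.1698 ≈ 0.170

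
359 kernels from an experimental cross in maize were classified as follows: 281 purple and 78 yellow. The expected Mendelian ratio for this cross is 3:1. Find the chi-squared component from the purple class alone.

0.513

The 3:1 ratio has 4 parts, so with N = 359 the expected counts are:
  purple: 359 × 3/4 = 269.25
  yellow: 359 × 1/4 = 89.75
Contribution of purple: (281 − 269.25)² / 269.25 = 0.5128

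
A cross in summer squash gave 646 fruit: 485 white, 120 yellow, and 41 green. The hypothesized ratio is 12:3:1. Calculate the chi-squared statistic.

0.021

Total ratio parts = 16. Expected numbers out of 646:
  white: 646 × 12/16 = 484.5
  yellow: 646 × 3/16 = 121.125
  green: 646 × 1/16 = 40.375
χ² = Σ (O − E)² / E
  white: (485 − 484.5)² / 484.5 = 0.0005
  yellow: (120 − 121.125)² / 121.125 = 0.0104
  green: (41 − 40.375)² / 40.375 = 0.0097
χ² = 0.0005 + 0.0104 + 0.0097 = 0.0206 ≈ 0.021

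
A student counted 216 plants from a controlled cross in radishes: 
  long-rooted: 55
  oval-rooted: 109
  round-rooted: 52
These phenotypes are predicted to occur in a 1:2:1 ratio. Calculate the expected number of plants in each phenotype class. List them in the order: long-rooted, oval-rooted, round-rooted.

Expected counts for N = 216 under a 1:2:1 ratio (total parts = 4):
  long-rooted: 216 × 1/4 = 54
  oval-rooted: 216 × 2/4 = 108
  round-rooted: 216 × 1/4 = 54

54, 108, 54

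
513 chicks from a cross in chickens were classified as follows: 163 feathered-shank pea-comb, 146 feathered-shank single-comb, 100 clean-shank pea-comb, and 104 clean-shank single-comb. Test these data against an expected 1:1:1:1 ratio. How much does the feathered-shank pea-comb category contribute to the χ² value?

9.416

The 1:1:1:1 ratio has 4 parts, so with N = 513 the expected counts are:
  feathered-shank pea-comb: 513 × 1/4 = 128.25
  feathered-shank single-comb: 513 × 1/4 = 128.25
  clean-shank pea-comb: 513 × 1/4 = 128.25
  clean-shank single-comb: 513 × 1/4 = 128.25
Contribution of feathered-shank pea-comb: (163 − 128.25)² / 128.25 = 9.4157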